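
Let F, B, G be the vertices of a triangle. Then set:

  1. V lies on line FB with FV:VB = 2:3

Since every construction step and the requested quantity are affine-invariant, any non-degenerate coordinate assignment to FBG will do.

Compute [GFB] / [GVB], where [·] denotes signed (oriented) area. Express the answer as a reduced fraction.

[GFB]:[GVB] = 5/3

Set F = (0, 0), B = (1, 0), G = (0, 1); any affine frame gives the same invariant.
1. V lies on line FB with FV:VB = 2:3 ⇒ V = (2/5, 0)
2·[GFB] = 1, 2·[GVB] = 3/5
[GFB]:[GVB] = 1:3/5 = 5/3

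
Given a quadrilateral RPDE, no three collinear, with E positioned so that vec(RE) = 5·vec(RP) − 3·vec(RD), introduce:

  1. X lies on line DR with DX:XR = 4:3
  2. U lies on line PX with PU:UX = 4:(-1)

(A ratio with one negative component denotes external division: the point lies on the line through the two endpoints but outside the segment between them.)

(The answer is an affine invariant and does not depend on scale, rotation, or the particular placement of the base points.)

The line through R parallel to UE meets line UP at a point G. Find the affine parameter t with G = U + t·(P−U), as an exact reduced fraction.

Work in coordinates with R = (0, 0), P = (1, 0), D = (0, 1), E = (5, -3).
1. X lies on line DR with DX:XR = 4:3 ⇒ X = (0, 3/7)
2. U lies on line PX with PU:UX = 4:(-1) ⇒ U = (-1/3, 4/7)
through R parallel to UE: direction (16/3, -25/7); meets UP at G = (-16/9, 25/21)
G = U + t·(P−U) with t = -13/12

t = -13/12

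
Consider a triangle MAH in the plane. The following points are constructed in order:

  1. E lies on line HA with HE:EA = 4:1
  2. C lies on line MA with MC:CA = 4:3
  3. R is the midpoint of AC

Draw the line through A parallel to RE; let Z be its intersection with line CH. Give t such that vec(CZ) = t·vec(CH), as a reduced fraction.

Set M = (0, 0), A = (1, 0), H = (0, 1); any affine frame gives the same invariant.
1. E lies on line HA with HE:EA = 4:1 ⇒ E = (4/5, 1/5)
2. C lies on line MA with MC:CA = 4:3 ⇒ C = (4/7, 0)
3. R is the midpoint of AC ⇒ R = (11/14, 0)
through A parallel to RE: direction (1/70, 1/5); meets CH at Z = (20/21, -2/3)
Z = C + t·(H−C) with t = -2/3

t = -2/3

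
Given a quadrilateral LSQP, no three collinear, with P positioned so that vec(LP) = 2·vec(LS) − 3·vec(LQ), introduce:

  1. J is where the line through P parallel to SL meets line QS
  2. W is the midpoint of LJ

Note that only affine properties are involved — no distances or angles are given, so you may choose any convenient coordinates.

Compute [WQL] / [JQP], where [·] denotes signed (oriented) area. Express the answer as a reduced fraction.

Work in coordinates with L = (0, 0), S = (1, 0), Q = (0, 1), P = (2, -3).
1. J is where the line through P parallel to SL meets line QS ⇒ J = (4, -3)
2. W is the midpoint of LJ ⇒ W = (2, -3/2)
2·[WQL] = 2, 2·[JQP] = 8
[WQL]:[JQP] = 2:8 = 1/4

[WQL]:[JQP] = 1/4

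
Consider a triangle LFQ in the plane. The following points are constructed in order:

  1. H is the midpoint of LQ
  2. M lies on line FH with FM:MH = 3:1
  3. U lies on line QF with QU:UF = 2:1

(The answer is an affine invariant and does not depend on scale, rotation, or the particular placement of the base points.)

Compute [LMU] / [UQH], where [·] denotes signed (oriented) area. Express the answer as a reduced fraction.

[LMU]:[UQH] = -1/2

Work in coordinates with L = (0, 0), F = (1, 0), Q = (0, 1).
1. H is the midpoint of LQ ⇒ H = (0, 1/2)
2. M lies on line FH with FM:MH = 3:1 ⇒ M = (1/4, 3/8)
3. U lies on line QF with QU:UF = 2:1 ⇒ U = (2/3, 1/3)
2·[LMU] = -1/6, 2·[UQH] = 1/3
[LMU]:[UQH] = -1/6:1/3 = -1/2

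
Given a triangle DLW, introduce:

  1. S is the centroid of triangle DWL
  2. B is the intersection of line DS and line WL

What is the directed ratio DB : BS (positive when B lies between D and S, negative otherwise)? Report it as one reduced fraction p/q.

Assign D = (0, 0), L = (1, 0), W = (0, 1) — the answer is frame-independent, so this choice is without loss of generality.
1. S is the centroid of triangle DWL ⇒ S = (1/3, 1/3)
2. B is the intersection of line DS and line WL ⇒ B = (1/2, 1/2)
B = D + t·(S−D) with t = 3/2, so DB:BS = t:(1−t) = 3/2:-1/2

DB:BS = -3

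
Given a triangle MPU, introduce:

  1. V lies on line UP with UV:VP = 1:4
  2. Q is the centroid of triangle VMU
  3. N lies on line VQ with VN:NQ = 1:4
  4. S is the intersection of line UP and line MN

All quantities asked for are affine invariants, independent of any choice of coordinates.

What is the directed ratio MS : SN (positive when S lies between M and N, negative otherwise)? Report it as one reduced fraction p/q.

MS:SN = -15

Work in coordinates with M = (0, 0), P = (1, 0), U = (0, 1).
1. V lies on line UP with UV:VP = 1:4 ⇒ V = (1/5, 4/5)
2. Q is the centroid of triangle VMU ⇒ Q = (1/15, 3/5)
3. N lies on line VQ with VN:NQ = 1:4 ⇒ N = (13/75, 19/25)
4. S is the intersection of line UP and line MN ⇒ S = (13/70, 57/70)
S = M + t·(N−M) with t = 15/14, so MS:SN = t:(1−t) = 15/14:-1/14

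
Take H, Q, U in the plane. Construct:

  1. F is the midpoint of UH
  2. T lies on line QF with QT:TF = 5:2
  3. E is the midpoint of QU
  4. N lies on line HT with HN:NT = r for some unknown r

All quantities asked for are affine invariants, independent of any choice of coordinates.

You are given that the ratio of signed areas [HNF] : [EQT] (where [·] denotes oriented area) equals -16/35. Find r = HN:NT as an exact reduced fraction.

r = 4/3

Work in coordinates with H = (0, 0), Q = (1, 0), U = (0, 1).
1. F is the midpoint of UH ⇒ F = (0, 1/2)
2. T lies on line QF with QT:TF = 5:2 ⇒ T = (2/7, 5/14)
3. E is the midpoint of QU ⇒ E = (1/2, 1/2)
4. With HN:NT = r, write λ = r/(r+1) so N = H + λ·(T−H); N is affine-linear in λ
Every point depending on N is an affine combination of N and λ-independent points, so each such coordinate is linear in λ; the λ² term in each signed area is a multiple of (T−H)×(T−H) = 0, so 2·[HNF] and 2·[EQT] are each linear in λ. Evaluating at λ=0 and λ=1:
  2·[HNF] = 1/7·λ,   2·[EQT] = -5/28
So [HNF]:[EQT] = (1/7·λ) / (-5/28). Setting this equal to -16/35:
  1/7·λ = -16/35·(-5/28)  ⇒  λ = 4/7
Then r = λ/(1−λ) = (4/7)/(3/7) = 4/3. Check: with r = 4/3, N = (8/49, 10/49) and [HNF]:[EQT] = -16/35 as required.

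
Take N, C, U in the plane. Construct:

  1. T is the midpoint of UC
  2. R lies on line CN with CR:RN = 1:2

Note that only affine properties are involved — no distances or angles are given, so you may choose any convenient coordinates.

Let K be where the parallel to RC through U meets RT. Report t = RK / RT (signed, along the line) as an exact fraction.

t = 2

Choose coordinates N = (0, 0), C = (1, 0), U = (0, 1).
1. T is the midpoint of UC ⇒ T = (1/2, 1/2)
2. R lies on line CN with CR:RN = 1:2 ⇒ R = (2/3, 0)
through U parallel to RC: direction (1/3, 0); meets RT at K = (1/3, 1)
K = R + t·(T−R) with t = 2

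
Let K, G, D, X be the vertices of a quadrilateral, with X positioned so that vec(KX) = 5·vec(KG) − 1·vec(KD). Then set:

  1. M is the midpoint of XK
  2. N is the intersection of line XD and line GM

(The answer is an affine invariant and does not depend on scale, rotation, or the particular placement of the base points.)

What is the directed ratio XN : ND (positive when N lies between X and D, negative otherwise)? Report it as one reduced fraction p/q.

Set K = (0, 0), G = (1, 0), D = (0, 1), X = (5, -1); any affine frame gives the same invariant.
1. M is the midpoint of XK ⇒ M = (5/2, -1/2)
2. N is the intersection of line XD and line GM ⇒ N = (10, -3)
N = X + t·(D−X) with t = -1, so XN:ND = t:(1−t) = -1:2

XN:ND = -1/2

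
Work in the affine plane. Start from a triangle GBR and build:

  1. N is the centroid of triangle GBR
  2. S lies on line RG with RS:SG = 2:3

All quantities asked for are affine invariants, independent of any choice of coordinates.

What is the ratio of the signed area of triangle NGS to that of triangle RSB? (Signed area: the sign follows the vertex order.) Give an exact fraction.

Set G = (0, 0), B = (1, 0), R = (0, 1); any affine frame gives the same invariant.
1. N is the centroid of triangle GBR ⇒ N = (1/3, 1/3)
2. S lies on line RG with RS:SG = 2:3 ⇒ S = (0, 3/5)
2·[NGS] = -1/5, 2·[RSB] = 2/5
[NGS]:[RSB] = -1/5:2/5 = -1/2

[NGS]:[RSB] = -1/2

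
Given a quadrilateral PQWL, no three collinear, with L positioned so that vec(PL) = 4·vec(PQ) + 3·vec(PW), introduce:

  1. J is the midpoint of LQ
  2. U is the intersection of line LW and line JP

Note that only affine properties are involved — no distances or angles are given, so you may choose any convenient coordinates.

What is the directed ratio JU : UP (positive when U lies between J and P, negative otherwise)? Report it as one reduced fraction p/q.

Work in coordinates with P = (0, 0), Q = (1, 0), W = (0, 1), L = (4, 3).
1. J is the midpoint of LQ ⇒ J = (5/2, 3/2)
2. U is the intersection of line LW and line JP ⇒ U = (10, 6)
U = J + t·(P−J) with t = -3, so JU:UP = t:(1−t) = -3:4

JU:UP = -3/4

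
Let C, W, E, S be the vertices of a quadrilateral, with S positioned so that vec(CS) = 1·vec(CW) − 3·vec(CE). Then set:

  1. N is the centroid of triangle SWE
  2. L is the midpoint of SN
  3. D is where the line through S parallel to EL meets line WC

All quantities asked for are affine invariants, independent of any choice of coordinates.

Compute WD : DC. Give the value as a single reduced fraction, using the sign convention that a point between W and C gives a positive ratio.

Set C = (0, 0), W = (1, 0), E = (0, 1), S = (1, -3); any affine frame gives the same invariant.
1. N is the centroid of triangle SWE ⇒ N = (2/3, -2/3)
2. L is the midpoint of SN ⇒ L = (5/6, -11/6)
3. D is where the line through S parallel to EL meets line WC ⇒ D = (2/17, 0)
D = W + t·(C−W) with t = 15/17, so WD:DC = t:(1−t) = 15/17:2/17

WD:DC = 15/2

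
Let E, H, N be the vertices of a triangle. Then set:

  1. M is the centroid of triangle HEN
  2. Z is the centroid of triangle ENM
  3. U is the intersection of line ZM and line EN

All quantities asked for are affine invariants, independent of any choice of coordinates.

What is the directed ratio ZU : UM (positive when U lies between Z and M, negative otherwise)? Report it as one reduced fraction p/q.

Set E = (0, 0), H = (1, 0), N = (0, 1); any affine frame gives the same invariant.
1. M is the centroid of triangle HEN ⇒ M = (1/3, 1/3)
2. Z is the centroid of triangle ENM ⇒ Z = (1/9, 4/9)
3. U is the intersection of line ZM and line EN ⇒ U = (0, 1/2)
U = Z + t·(M−Z) with t = -1/2, so ZU:UM = t:(1−t) = -1/2:3/2

ZU:UM = -1/3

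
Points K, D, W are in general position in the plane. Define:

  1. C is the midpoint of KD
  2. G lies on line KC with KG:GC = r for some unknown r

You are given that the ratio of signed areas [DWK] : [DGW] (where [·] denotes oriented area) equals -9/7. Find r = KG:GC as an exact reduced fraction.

Assign K = (0, 0), D = (1, 0), W = (0, 1) — the answer is frame-independent, so this choice is without loss of generality.
1. C is the midpoint of KD ⇒ C = (1/2, 0)
2. With KG:GC = r, write λ = r/(r+1) so G = K + λ·(C−K); G is affine-linear in λ
Every point depending on G is an affine combination of G and λ-independent points, so each such coordinate is linear in λ; the λ² term in each signed area is a multiple of (C−K)×(C−K) = 0, so 2·[DWK] and 2·[DGW] are each linear in λ. Evaluating at λ=0 and λ=1:
  2·[DWK] = 1,   2·[DGW] = 1/2·λ − 1
So [DWK]:[DGW] = (1) / (1/2·λ − 1). Setting this equal to -9/7:
  1 = -9/7·(1/2·λ − 1)  ⇒  λ = 4/9
Then r = λ/(1−λ) = (4/9)/(5/9) = 4/5. Check: with r = 4/5, G = (2/9, 0) and [DWK]:[DGW] = -9/7 as required.

r = 4/5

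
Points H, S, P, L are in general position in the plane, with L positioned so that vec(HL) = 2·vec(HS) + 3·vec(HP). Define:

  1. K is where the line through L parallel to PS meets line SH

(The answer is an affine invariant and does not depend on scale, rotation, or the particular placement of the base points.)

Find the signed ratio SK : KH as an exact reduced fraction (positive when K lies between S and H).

Set H = (0, 0), S = (1, 0), P = (0, 1), L = (2, 3); any affine frame gives the same invariant.
1. K is where the line through L parallel to PS meets line SH ⇒ K = (5, 0)
K = S + t·(H−S) with t = -4, so SK:KH = t:(1−t) = -4:5

SK:KH = -4/5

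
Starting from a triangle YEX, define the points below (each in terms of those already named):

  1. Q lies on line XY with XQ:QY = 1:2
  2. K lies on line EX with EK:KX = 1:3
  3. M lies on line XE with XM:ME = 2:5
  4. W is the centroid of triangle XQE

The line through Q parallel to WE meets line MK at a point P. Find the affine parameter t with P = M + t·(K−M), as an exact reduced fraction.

t = 48/13

Set Y = (0, 0), E = (1, 0), X = (0, 1); any affine frame gives the same invariant.
1. Q lies on line XY with XQ:QY = 1:2 ⇒ Q = (0, 2/3)
2. K lies on line EX with EK:KX = 1:3 ⇒ K = (3/4, 1/4)
3. M lies on line XE with XM:ME = 2:5 ⇒ M = (2/7, 5/7)
4. W is the centroid of triangle XQE ⇒ W = (1/3, 5/9)
through Q parallel to WE: direction (2/3, -5/9); meets MK at P = (2, -1)
P = M + t·(K−M) with t = 48/13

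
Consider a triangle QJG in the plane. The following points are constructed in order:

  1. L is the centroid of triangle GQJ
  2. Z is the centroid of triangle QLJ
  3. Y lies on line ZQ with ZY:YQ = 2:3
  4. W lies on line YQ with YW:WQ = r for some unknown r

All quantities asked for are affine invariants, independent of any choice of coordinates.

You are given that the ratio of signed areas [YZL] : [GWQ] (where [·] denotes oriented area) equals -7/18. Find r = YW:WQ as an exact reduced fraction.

Choose coordinates Q = (0, 0), J = (1, 0), G = (0, 1).
1. L is the centroid of triangle GQJ ⇒ L = (1/3, 1/3)
2. Z is the centroid of triangle QLJ ⇒ Z = (4/9, 1/9)
3. Y lies on line ZQ with ZY:YQ = 2:3 ⇒ Y = (4/15, 1/15)
4. With YW:WQ = r, write λ = r/(r+1) so W = Y + λ·(Q−Y); W is affine-linear in λ
Every point depending on W is an affine combination of W and λ-independent points, so each such coordinate is linear in λ; the λ² term in each signed area is a multiple of (Q−Y)×(Q−Y) = 0, so 2·[YZL] and 2·[GWQ] are each linear in λ. Evaluating at λ=0 and λ=1:
  2·[YZL] = 2/45,   2·[GWQ] = 4/15·λ − 4/15
So [YZL]:[GWQ] = (2/45) / (4/15·λ − 4/15). Setting this equal to -7/18:
  2/45 = -7/18·(4/15·λ − 4/15)  ⇒  λ = 4/7
Then r = λ/(1−λ) = (4/7)/(3/7) = 4/3. Check: with r = 4/3, W = (4/35, 1/35) and [YZL]:[GWQ] = -7/18 as required.

r = 4/3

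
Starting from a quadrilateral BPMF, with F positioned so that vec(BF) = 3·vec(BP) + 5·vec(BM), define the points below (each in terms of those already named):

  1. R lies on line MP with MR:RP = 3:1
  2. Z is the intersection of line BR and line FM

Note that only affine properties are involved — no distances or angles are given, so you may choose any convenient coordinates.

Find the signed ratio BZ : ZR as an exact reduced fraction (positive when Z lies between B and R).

BZ:ZR = -4/7

Work in coordinates with B = (0, 0), P = (1, 0), M = (0, 1), F = (3, 5).
1. R lies on line MP with MR:RP = 3:1 ⇒ R = (3/4, 1/4)
2. Z is the intersection of line BR and line FM ⇒ Z = (-1, -1/3)
Z = B + t·(R−B) with t = -4/3, so BZ:ZR = t:(1−t) = -4/3:7/3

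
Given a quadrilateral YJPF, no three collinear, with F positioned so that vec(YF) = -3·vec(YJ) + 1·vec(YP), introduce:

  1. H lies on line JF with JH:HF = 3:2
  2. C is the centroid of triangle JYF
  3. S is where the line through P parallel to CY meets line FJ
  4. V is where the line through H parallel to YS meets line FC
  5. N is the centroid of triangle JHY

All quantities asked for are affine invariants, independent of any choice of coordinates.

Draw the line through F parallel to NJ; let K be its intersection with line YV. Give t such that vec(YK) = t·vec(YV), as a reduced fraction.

t = 50/37

Work in coordinates with Y = (0, 0), J = (1, 0), P = (0, 1), F = (-3, 1).
1. H lies on line JF with JH:HF = 3:2 ⇒ H = (-7/5, 3/5)
2. C is the centroid of triangle JYF ⇒ C = (-2/3, 1/3)
3. S is where the line through P parallel to CY meets line FJ ⇒ S = (3, -1/2)
4. V is where the line through H parallel to YS meets line FC ⇒ V = (-47/25, 17/25)
5. N is the centroid of triangle JHY ⇒ N = (-2/15, 1/5)
through F parallel to NJ: direction (17/15, -1/5); meets YV at K = (-94/37, 34/37)
K = Y + t·(V−Y) with t = 50/37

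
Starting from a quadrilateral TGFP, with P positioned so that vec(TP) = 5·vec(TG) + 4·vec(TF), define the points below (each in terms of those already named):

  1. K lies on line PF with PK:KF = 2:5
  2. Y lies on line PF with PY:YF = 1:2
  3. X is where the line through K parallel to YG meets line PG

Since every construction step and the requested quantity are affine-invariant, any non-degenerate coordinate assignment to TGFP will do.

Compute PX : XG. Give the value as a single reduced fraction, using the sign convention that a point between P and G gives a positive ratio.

PX:XG = 6

Set T = (0, 0), G = (1, 0), F = (0, 1), P = (5, 4); any affine frame gives the same invariant.
1. K lies on line PF with PK:KF = 2:5 ⇒ K = (25/7, 22/7)
2. Y lies on line PF with PY:YF = 1:2 ⇒ Y = (10/3, 3)
3. X is where the line through K parallel to YG meets line PG ⇒ X = (11/7, 4/7)
X = P + t·(G−P) with t = 6/7, so PX:XG = t:(1−t) = 6/7:1/7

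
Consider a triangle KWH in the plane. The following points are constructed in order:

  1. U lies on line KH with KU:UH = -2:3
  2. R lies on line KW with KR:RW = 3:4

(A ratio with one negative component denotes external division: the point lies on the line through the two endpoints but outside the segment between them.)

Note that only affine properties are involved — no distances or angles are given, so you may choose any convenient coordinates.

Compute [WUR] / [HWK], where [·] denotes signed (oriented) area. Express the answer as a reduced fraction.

Set K = (0, 0), W = (1, 0), H = (0, 1); any affine frame gives the same invariant.
1. U lies on line KH with KU:UH = -2:3 ⇒ U = (0, -2)
2. R lies on line KW with KR:RW = 3:4 ⇒ R = (3/7, 0)
2·[WUR] = -8/7, 2·[HWK] = -1
[WUR]:[HWK] = -8/7:-1 = 8/7

[WUR]:[HWK] = 8/7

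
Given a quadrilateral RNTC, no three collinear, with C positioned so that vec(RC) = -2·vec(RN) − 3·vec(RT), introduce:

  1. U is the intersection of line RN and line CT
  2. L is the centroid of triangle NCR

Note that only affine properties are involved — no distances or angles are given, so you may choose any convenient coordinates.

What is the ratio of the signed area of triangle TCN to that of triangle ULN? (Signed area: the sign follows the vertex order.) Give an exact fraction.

Assign R = (0, 0), N = (1, 0), T = (0, 1), C = (-2, -3) — the answer is frame-independent, so this choice is without loss of generality.
1. U is the intersection of line RN and line CT ⇒ U = (-1/2, 0)
2. L is the centroid of triangle NCR ⇒ L = (-1/3, -1)
2·[TCN] = 6, 2·[ULN] = 3/2
[TCN]:[ULN] = 6:3/2 = 4

[TCN]:[ULN] = 4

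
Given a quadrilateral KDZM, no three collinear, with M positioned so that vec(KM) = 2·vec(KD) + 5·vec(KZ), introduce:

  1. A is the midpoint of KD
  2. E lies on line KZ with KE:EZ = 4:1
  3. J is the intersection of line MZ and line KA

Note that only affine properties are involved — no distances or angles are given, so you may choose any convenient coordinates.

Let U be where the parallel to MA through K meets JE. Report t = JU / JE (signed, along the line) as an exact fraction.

t = 25/13

Work in coordinates with K = (0, 0), D = (1, 0), Z = (0, 1), M = (2, 5).
1. A is the midpoint of KD ⇒ A = (1/2, 0)
2. E lies on line KZ with KE:EZ = 4:1 ⇒ E = (0, 4/5)
3. J is the intersection of line MZ and line KA ⇒ J = (-1/2, 0)
through K parallel to MA: direction (-3/2, -5); meets JE at U = (6/13, 20/13)
U = J + t·(E−J) with t = 25/13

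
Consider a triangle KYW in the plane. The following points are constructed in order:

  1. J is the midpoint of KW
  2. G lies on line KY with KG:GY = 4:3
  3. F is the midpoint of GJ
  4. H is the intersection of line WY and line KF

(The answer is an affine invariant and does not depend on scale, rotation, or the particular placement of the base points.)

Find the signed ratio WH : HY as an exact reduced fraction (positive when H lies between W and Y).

WH:HY = 8/7

Set K = (0, 0), Y = (1, 0), W = (0, 1); any affine frame gives the same invariant.
1. J is the midpoint of KW ⇒ J = (0, 1/2)
2. G lies on line KY with KG:GY = 4:3 ⇒ G = (4/7, 0)
3. F is the midpoint of GJ ⇒ F = (2/7, 1/4)
4. H is the intersection of line WY and line KF ⇒ H = (8/15, 7/15)
H = W + t·(Y−W) with t = 8/15, so WH:HY = t:(1−t) = 8/15:7/15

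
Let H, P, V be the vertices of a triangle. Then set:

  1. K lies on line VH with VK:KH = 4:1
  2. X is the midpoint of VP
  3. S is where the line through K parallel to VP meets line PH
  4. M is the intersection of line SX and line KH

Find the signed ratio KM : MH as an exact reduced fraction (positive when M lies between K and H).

KM:MH = -8/5

Work in coordinates with H = (0, 0), P = (1, 0), V = (0, 1).
1. K lies on line VH with VK:KH = 4:1 ⇒ K = (0, 1/5)
2. X is the midpoint of VP ⇒ X = (1/2, 1/2)
3. S is where the line through K parallel to VP meets line PH ⇒ S = (1/5, 0)
4. M is the intersection of line SX and line KH ⇒ M = (0, -1/3)
M = K + t·(H−K) with t = 8/3, so KM:MH = t:(1−t) = 8/3:-5/3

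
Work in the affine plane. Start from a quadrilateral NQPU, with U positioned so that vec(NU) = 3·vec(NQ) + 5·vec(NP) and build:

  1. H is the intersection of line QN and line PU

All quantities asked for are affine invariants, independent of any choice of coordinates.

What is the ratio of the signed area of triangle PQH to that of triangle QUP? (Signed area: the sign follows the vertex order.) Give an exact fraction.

Choose coordinates N = (0, 0), Q = (1, 0), P = (0, 1), U = (3, 5).
1. H is the intersection of line QN and line PU ⇒ H = (-3/4, 0)
2·[PQH] = -7/4, 2·[QUP] = 7
[PQH]:[QUP] = -7/4:7 = -1/4

[PQH]:[QUP] = -1/4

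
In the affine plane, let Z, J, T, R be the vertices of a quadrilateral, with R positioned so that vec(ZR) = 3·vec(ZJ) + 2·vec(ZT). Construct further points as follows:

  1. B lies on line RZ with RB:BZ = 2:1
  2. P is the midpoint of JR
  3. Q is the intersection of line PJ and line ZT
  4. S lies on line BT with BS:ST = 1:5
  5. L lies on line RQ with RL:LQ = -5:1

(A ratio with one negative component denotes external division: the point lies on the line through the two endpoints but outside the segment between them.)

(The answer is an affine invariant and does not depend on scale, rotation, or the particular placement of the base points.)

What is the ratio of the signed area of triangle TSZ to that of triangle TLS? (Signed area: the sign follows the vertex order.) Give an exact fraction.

[TSZ]:[TLS] = -1/3

Set Z = (0, 0), J = (1, 0), T = (0, 1), R = (3, 2); any affine frame gives the same invariant.
1. B lies on line RZ with RB:BZ = 2:1 ⇒ B = (1, 2/3)
2. P is the midpoint of JR ⇒ P = (2, 1)
3. Q is the intersection of line PJ and line ZT ⇒ Q = (0, -1)
4. S lies on line BT with BS:ST = 1:5 ⇒ S = (5/6, 13/18)
5. L lies on line RQ with RL:LQ = -5:1 ⇒ L = (-3/4, -7/4)
2·[TSZ] = -5/6, 2·[TLS] = 5/2
[TSZ]:[TLS] = -5/6:5/2 = -1/3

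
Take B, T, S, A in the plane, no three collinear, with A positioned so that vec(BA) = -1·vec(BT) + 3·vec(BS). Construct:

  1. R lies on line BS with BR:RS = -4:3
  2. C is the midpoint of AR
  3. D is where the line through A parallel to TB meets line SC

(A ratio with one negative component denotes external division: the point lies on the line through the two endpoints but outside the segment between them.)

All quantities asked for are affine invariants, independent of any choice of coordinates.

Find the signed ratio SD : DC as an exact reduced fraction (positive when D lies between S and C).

Choose coordinates B = (0, 0), T = (1, 0), S = (0, 1), A = (-1, 3).
1. R lies on line BS with BR:RS = -4:3 ⇒ R = (0, 4)
2. C is the midpoint of AR ⇒ C = (-1/2, 7/2)
3. D is where the line through A parallel to TB meets line SC ⇒ D = (-2/5, 3)
D = S + t·(C−S) with t = 4/5, so SD:DC = t:(1−t) = 4/5:1/5

SD:DC = 4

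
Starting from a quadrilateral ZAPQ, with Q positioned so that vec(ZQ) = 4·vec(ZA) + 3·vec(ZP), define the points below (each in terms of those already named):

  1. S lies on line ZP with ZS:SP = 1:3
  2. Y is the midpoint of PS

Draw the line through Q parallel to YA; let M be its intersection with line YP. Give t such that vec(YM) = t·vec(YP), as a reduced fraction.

t = 13

Work in coordinates with Z = (0, 0), A = (1, 0), P = (0, 1), Q = (4, 3).
1. S lies on line ZP with ZS:SP = 1:3 ⇒ S = (0, 1/4)
2. Y is the midpoint of PS ⇒ Y = (0, 5/8)
through Q parallel to YA: direction (1, -5/8); meets YP at M = (0, 11/2)
M = Y + t·(P−Y) with t = 13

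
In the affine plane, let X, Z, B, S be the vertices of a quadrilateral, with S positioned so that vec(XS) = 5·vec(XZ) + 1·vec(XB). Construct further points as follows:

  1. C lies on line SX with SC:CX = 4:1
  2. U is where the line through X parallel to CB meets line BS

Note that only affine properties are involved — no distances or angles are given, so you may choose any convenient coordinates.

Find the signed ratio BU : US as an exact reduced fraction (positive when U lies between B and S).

Assign X = (0, 0), Z = (1, 0), B = (0, 1), S = (5, 1) — the answer is frame-independent, so this choice is without loss of generality.
1. C lies on line SX with SC:CX = 4:1 ⇒ C = (1, 1/5)
2. U is where the line through X parallel to CB meets line BS ⇒ U = (-5/4, 1)
U = B + t·(S−B) with t = -1/4, so BU:US = t:(1−t) = -1/4:5/4

BU:US = -1/5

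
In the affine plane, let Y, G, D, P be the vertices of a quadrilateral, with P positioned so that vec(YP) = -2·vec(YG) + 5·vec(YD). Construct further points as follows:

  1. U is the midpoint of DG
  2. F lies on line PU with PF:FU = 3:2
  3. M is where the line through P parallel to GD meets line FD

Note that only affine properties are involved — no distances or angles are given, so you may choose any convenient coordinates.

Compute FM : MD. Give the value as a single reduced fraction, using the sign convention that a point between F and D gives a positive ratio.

FM:MD = -3/5

Choose coordinates Y = (0, 0), G = (1, 0), D = (0, 1), P = (-2, 5).
1. U is the midpoint of DG ⇒ U = (1/2, 1/2)
2. F lies on line PU with PF:FU = 3:2 ⇒ F = (-1/2, 23/10)
3. M is where the line through P parallel to GD meets line FD ⇒ M = (-5/4, 17/4)
M = F + t·(D−F) with t = -3/2, so FM:MD = t:(1−t) = -3/2:5/2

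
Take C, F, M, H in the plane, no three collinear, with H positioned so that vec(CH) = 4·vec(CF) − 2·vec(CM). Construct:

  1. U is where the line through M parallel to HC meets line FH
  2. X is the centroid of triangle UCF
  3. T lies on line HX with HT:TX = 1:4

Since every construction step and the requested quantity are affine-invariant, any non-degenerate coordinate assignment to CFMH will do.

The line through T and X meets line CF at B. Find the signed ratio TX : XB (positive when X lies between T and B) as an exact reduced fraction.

TX:XB = -16/5

Assign C = (0, 0), F = (1, 0), M = (0, 1), H = (4, -2) — the answer is frame-independent, so this choice is without loss of generality.
1. U is where the line through M parallel to HC meets line FH ⇒ U = (-2, 2)
2. X is the centroid of triangle UCF ⇒ X = (-1/3, 2/3)
3. T lies on line HX with HT:TX = 1:4 ⇒ T = (47/15, -22/15)
line TX meets CF at B = (3/4, 0)
X = T + t·(B−T) with t = 16/11, so TX:XB = 16/11:-5/11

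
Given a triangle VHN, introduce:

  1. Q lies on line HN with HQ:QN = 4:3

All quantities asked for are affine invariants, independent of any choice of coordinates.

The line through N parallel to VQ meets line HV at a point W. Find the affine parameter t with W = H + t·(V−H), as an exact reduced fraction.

Work in coordinates with V = (0, 0), H = (1, 0), N = (0, 1).
1. Q lies on line HN with HQ:QN = 4:3 ⇒ Q = (3/7, 4/7)
through N parallel to VQ: direction (3/7, 4/7); meets HV at W = (-3/4, 0)
W = H + t·(V−H) with t = 7/4

t = 7/4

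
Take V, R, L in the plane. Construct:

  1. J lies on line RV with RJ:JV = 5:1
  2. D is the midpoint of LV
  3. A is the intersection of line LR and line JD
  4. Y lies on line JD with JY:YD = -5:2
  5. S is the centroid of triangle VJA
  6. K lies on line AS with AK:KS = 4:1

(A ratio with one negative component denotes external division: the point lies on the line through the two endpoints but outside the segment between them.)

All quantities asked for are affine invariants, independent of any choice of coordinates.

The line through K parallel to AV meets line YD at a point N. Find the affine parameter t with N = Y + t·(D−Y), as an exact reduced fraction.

Choose coordinates V = (0, 0), R = (1, 0), L = (0, 1).
1. J lies on line RV with RJ:JV = 5:1 ⇒ J = (1/6, 0)
2. D is the midpoint of LV ⇒ D = (0, 1/2)
3. A is the intersection of line LR and line JD ⇒ A = (-1/4, 5/4)
4. Y lies on line JD with JY:YD = -5:2 ⇒ Y = (-1/9, 5/6)
5. S is the centroid of triangle VJA ⇒ S = (-1/36, 5/12)
6. K lies on line AS with AK:KS = 4:1 ⇒ K = (-13/180, 7/12)
through K parallel to AV: direction (1/4, -5/4); meets YD at N = (-5/36, 11/12)
N = Y + t·(D−Y) with t = -1/4

t = -1/4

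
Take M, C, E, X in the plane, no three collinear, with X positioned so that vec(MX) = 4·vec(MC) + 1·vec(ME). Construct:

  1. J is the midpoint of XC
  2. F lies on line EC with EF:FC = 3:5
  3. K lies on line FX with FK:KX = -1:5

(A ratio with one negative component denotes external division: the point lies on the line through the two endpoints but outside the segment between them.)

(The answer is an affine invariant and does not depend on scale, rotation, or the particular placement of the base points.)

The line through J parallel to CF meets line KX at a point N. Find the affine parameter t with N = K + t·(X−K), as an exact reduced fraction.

t = 3/5

Assign M = (0, 0), C = (1, 0), E = (0, 1), X = (4, 1) — the answer is frame-independent, so this choice is without loss of generality.
1. J is the midpoint of XC ⇒ J = (5/2, 1/2)
2. F lies on line EC with EF:FC = 3:5 ⇒ F = (3/8, 5/8)
3. K lies on line FX with FK:KX = -1:5 ⇒ K = (-17/32, 17/32)
through J parallel to CF: direction (-5/8, 5/8); meets KX at N = (35/16, 13/16)
N = K + t·(X−K) with t = 3/5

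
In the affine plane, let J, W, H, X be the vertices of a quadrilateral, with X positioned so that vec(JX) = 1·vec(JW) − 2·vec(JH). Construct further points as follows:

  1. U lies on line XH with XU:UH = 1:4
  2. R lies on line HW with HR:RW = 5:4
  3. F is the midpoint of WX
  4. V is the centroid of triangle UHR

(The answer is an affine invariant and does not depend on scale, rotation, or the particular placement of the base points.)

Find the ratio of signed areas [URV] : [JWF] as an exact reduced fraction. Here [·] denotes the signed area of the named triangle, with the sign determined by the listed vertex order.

Assign J = (0, 0), W = (1, 0), H = (0, 1), X = (1, -2) — the answer is frame-independent, so this choice is without loss of generality.
1. U lies on line XH with XU:UH = 1:4 ⇒ U = (4/5, -7/5)
2. R lies on line HW with HR:RW = 5:4 ⇒ R = (5/9, 4/9)
3. F is the midpoint of WX ⇒ F = (1, -1)
4. V is the centroid of triangle UHR ⇒ V = (61/135, 2/135)
2·[URV] = 8/27, 2·[JWF] = -1
[URV]:[JWF] = 8/27:-1 = -8/27

[URV]:[JWF] = -8/27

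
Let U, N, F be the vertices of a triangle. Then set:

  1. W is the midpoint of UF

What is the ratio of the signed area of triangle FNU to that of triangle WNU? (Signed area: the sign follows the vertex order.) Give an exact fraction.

[FNU]:[WNU] = 2

Assign U = (0, 0), N = (1, 0), F = (0, 1) — the answer is frame-independent, so this choice is without loss of generality.
1. W is the midpoint of UF ⇒ W = (0, 1/2)
2·[FNU] = -1, 2·[WNU] = -1/2
[FNU]:[WNU] = -1:-1/2 = 2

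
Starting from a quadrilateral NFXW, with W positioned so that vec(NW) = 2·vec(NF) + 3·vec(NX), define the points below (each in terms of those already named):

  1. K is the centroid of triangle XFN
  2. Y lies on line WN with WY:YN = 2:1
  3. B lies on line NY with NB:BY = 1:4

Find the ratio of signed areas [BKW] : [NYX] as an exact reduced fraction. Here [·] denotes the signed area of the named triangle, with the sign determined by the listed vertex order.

[BKW]:[NYX] = 7/15

Set N = (0, 0), F = (1, 0), X = (0, 1), W = (2, 3); any affine frame gives the same invariant.
1. K is the centroid of triangle XFN ⇒ K = (1/3, 1/3)
2. Y lies on line WN with WY:YN = 2:1 ⇒ Y = (2/3, 1)
3. B lies on line NY with NB:BY = 1:4 ⇒ B = (2/15, 1/5)
2·[BKW] = 14/45, 2·[NYX] = 2/3
[BKW]:[NYX] = 14/45:2/3 = 7/15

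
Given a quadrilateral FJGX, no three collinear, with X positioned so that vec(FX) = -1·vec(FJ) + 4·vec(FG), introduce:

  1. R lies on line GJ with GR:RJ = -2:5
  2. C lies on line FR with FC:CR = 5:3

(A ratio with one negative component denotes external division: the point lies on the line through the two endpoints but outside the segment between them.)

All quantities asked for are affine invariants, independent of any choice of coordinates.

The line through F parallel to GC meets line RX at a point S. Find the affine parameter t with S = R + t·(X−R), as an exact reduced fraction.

t = -16/23

Choose coordinates F = (0, 0), J = (1, 0), G = (0, 1), X = (-1, 4).
1. R lies on line GJ with GR:RJ = -2:5 ⇒ R = (-2/3, 5/3)
2. C lies on line FR with FC:CR = 5:3 ⇒ C = (-5/12, 25/24)
through F parallel to GC: direction (-5/12, 1/24); meets RX at S = (-10/23, 1/23)
S = R + t·(X−R) with t = -16/23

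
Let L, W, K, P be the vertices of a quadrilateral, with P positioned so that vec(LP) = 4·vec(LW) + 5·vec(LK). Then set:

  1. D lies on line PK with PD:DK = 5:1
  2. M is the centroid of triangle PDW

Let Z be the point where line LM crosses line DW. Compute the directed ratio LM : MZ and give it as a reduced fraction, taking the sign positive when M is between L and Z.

LM:MZ = -7/4

Work in coordinates with L = (0, 0), W = (1, 0), K = (0, 1), P = (4, 5).
1. D lies on line PK with PD:DK = 5:1 ⇒ D = (2/3, 5/3)
2. M is the centroid of triangle PDW ⇒ M = (17/9, 20/9)
line LM meets DW at Z = (17/21, 20/21)
M = L + t·(Z−L) with t = 7/3, so LM:MZ = 7/3:-4/3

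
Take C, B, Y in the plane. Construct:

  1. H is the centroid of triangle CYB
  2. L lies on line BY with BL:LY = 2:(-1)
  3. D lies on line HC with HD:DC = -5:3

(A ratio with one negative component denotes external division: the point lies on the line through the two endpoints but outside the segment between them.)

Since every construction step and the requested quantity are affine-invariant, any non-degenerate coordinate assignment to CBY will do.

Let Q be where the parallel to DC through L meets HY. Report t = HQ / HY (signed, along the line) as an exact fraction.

t = 3

Set C = (0, 0), B = (1, 0), Y = (0, 1); any affine frame gives the same invariant.
1. H is the centroid of triangle CYB ⇒ H = (1/3, 1/3)
2. L lies on line BY with BL:LY = 2:(-1) ⇒ L = (-1, 2)
3. D lies on line HC with HD:DC = -5:3 ⇒ D = (-1/2, -1/2)
through L parallel to DC: direction (1/2, 1/2); meets HY at Q = (-2/3, 7/3)
Q = H + t·(Y−H) with t = 3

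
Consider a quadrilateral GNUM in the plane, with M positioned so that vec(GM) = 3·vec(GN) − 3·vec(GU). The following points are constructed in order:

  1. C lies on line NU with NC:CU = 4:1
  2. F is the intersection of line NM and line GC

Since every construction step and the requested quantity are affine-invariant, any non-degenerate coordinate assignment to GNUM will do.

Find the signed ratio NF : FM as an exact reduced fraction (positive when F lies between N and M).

NF:FM = -4/15

Choose coordinates G = (0, 0), N = (1, 0), U = (0, 1), M = (3, -3).
1. C lies on line NU with NC:CU = 4:1 ⇒ C = (1/5, 4/5)
2. F is the intersection of line NM and line GC ⇒ F = (3/11, 12/11)
F = N + t·(M−N) with t = -4/11, so NF:FM = t:(1−t) = -4/11:15/11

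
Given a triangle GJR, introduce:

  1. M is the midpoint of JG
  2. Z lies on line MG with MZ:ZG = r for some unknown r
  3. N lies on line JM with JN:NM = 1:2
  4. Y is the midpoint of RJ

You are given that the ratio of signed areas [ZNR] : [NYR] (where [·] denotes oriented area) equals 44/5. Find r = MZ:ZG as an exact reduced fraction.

Work in coordinates with G = (0, 0), J = (1, 0), R = (0, 1).
1. M is the midpoint of JG ⇒ M = (1/2, 0)
2. With MZ:ZG = r, write λ = r/(r+1) so Z = M + λ·(G−M); Z is affine-linear in λ
3. N lies on line JM with JN:NM = 1:2 ⇒ N = (5/6, 0)
4. Y is the midpoint of RJ ⇒ Y = (1/2, 1/2)
Every point depending on Z is an affine combination of Z and λ-independent points, so each such coordinate is linear in λ; the λ² term in each signed area is a multiple of (G−M)×(G−M) = 0, so 2·[ZNR] and 2·[NYR] are each linear in λ. Evaluating at λ=0 and λ=1:
  2·[ZNR] = 1/2·λ + 1/3,   2·[NYR] = 1/12
So [ZNR]:[NYR] = (1/2·λ + 1/3) / (1/12). Setting this equal to 44/5:
  1/2·λ + 1/3 = 44/5·(1/12)  ⇒  λ = 4/5
Then r = λ/(1−λ) = (4/5)/(1/5) = 4. Check: with r = 4, Z = (1/10, 0) and [ZNR]:[NYR] = 44/5 as required.

r = 4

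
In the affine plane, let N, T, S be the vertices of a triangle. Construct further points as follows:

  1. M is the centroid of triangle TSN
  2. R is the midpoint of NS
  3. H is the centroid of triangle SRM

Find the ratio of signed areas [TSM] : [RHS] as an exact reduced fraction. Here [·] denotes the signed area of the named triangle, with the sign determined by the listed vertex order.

[TSM]:[RHS] = 6

Choose coordinates N = (0, 0), T = (1, 0), S = (0, 1).
1. M is the centroid of triangle TSN ⇒ M = (1/3, 1/3)
2. R is the midpoint of NS ⇒ R = (0, 1/2)
3. H is the centroid of triangle SRM ⇒ H = (1/9, 11/18)
2·[TSM] = 1/3, 2·[RHS] = 1/18
[TSM]:[RHS] = 1/3:1/18 = 6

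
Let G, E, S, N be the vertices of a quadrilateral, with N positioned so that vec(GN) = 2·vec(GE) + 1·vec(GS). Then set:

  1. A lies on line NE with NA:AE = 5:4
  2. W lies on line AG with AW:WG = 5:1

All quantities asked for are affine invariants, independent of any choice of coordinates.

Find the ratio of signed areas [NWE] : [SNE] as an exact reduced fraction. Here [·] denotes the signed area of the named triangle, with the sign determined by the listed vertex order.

[NWE]:[SNE] = -5/12

Assign G = (0, 0), E = (1, 0), S = (0, 1), N = (2, 1) — the answer is frame-independent, so this choice is without loss of generality.
1. A lies on line NE with NA:AE = 5:4 ⇒ A = (13/9, 4/9)
2. W lies on line AG with AW:WG = 5:1 ⇒ W = (13/54, 2/27)
2·[NWE] = 5/6, 2·[SNE] = -2
[NWE]:[SNE] = 5/6:-2 = -5/12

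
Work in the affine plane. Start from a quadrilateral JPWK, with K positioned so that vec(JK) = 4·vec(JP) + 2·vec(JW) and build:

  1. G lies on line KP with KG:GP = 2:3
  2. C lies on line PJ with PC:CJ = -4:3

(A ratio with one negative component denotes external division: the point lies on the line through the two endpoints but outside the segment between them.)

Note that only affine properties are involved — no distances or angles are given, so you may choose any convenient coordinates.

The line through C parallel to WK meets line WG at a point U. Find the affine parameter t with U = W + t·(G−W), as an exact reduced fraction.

t = 1/2

Set J = (0, 0), P = (1, 0), W = (0, 1), K = (4, 2); any affine frame gives the same invariant.
1. G lies on line KP with KG:GP = 2:3 ⇒ G = (14/5, 6/5)
2. C lies on line PJ with PC:CJ = -4:3 ⇒ C = (-3, 0)
through C parallel to WK: direction (4, 1); meets WG at U = (7/5, 11/10)
U = W + t·(G−W) with t = 1/2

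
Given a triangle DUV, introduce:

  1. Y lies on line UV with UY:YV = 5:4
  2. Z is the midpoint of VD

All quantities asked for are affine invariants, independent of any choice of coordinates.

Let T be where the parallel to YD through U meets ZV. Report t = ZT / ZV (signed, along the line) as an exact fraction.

t = -7/2

Work in coordinates with D = (0, 0), U = (1, 0), V = (0, 1).
1. Y lies on line UV with UY:YV = 5:4 ⇒ Y = (4/9, 5/9)
2. Z is the midpoint of VD ⇒ Z = (0, 1/2)
through U parallel to YD: direction (-4/9, -5/9); meets ZV at T = (0, -5/4)
T = Z + t·(V−Z) with t = -7/2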